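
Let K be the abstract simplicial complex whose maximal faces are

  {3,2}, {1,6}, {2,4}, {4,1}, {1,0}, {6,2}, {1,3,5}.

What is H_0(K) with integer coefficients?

Take the total order 0 < 1 < 2 < 3 < 4 < 5 < 6 on the vertex set. Then K (dimension 2) consists of the simplices:

  0-simplices (7): [0], [1], [2], [3], [4], [5], [6]
  1-simplices (9): [0,1], [1,3], [1,4], [1,5], [1,6], [2,3], [2,4], [2,6], [3,5]
  2-simplices (1): [1,3,5]

giving chain groups C_0 ≅ Z^7, C_1 ≅ Z^9, C_2 ≅ Z^1.

Boundary ∂_1: C_1 → C_0 sends each edge [p,q] (with p < q) to q − p. For instance
  ∂[2,3] = [3] − [2].
As a 7×9 matrix over Z this has rank 6, with invariant factors (1,1,1,1,1,1).

The boundary map ∂_2: C_2 → C_1 sends each 2-simplex [p,q,r] to [q,r] − [p,r] + [p,q]. For instance
  ∂[1,3,5] = [3,5] − [1,5] + [1,3].
This gives a 9×1 integer matrix of rank 1; reducing to Smith normal form yields diagonal entries (1).

Now H_k = ker ∂_k / im ∂_{k+1}, so:

  H_0: rank C_0 − rank ∂_1 = 7 − 6 = 1, and the invariant factors of ∂_1 are all 1, so H_0 = Z.

H_0 = Z.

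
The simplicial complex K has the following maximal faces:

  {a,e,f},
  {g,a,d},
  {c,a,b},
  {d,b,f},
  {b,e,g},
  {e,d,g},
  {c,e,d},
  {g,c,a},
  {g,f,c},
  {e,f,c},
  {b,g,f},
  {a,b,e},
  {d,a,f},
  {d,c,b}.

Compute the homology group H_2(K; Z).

H_2 = Z.

We work with the vertex ordering a < b < c < d < e < f < g. The simplices of K, each written with vertices in increasing order, are:

  0-simplices (7): a, b, c, d, e, f, g
  1-simplices (21): ab, ac, ad, ae, af, ag, bc, bd, be, bf, bg, cd, ce, cf, cg, de, df, dg, ef, eg, fg
  2-simplices (14): abc, abe, acg, adf, adg, aef, bcd, bdf, beg, bfg, cde, cef, cfg, deg

giving chain groups C_0 ≅ Z^7, C_1 ≅ Z^21, C_2 ≅ Z^14.

Boundary ∂_1: C_1 → C_0 sends each edge [p,q] (with p < q) to q − p. For instance
  ∂ac = c − a.
The resulting 7×21 matrix has rank 6, and its Smith normal form has invariant factors (1,1,1,1,1,1).

The boundary map ∂_2: C_2 → C_1 sends each 2-simplex [p,q,r] to [q,r] − [p,r] + [p,q]. For instance
  ∂beg = eg − bg + be,
  ∂bcd = cd − bd + bc.
The resulting 21×14 matrix has rank 13, and its Smith normal form has invariant factors (1,1,1,1,1,1,1,1,1,1,1,1,1).

Computing H_k = (kernel of ∂_k) / (image of ∂_{k+1}):

  H_2: rank ker ∂_2 − rank ∂_3 = (14 − 13) − 0 = 1, and there is no ∂_3, so H_2 = Z.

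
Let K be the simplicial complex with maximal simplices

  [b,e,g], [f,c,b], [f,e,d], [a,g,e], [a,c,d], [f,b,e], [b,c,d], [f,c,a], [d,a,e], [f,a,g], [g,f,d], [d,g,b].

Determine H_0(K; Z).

K has 7 vertices, 18 edges, 12 triangles.
rank ∂_0 = 0, rank ∂_1 = 6 ⇒ b_0 = 7 − 0 − 6 = 1; all invariant factors of ∂_1 are 1 so no torsion. So H_0 ≅ Z.

H_0 ≅ Z.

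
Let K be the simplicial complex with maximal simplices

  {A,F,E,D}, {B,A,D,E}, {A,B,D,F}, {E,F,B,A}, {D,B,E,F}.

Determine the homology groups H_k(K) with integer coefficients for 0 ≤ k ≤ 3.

Order the vertices as A < B < D < E < F. Listing each simplex with vertices in this order, K has dimension 3 with simplices:

  0-simplices (5): A, B, D, E, F
  1-simplices (10): AB, AD, AE, AF, BD, BE, BF, DE, DF, EF
  2-simplices (10): ABD, ABE, ABF, ADE, ADF, AEF, BDE, BDF, BEF, DEF
  3-simplices (5): ABDE, ABDF, ABEF, ADEF, BDEF

giving chain groups C_0 ≅ Z^5, C_1 ≅ Z^10, C_2 ≅ Z^10, C_3 ≅ Z^5.

Boundary ∂_1: C_1 → C_0 sends each edge [p,q] (with p < q) to q − p. For instance
  ∂EF = F − E.
The 5×10 boundary matrix has rank 4 and Smith normal form diag(1,1,1,1).

Boundary ∂_2: C_2 → C_1 sends each 2-simplex [p,q,r] to [q,r] − [p,r] + [p,q]. For instance
  ∂ADF = DF − AF + AD,
  ∂ABE = BE − AE + AB.
This gives a 10×10 integer matrix of rank 6; reducing to Smith normal form yields diagonal entries (1,1,1,1,1,1).

The boundary map ∂_3: C_3 → C_2 sends each 3-simplex σ to the alternating sum Σ_i (−1)^i (σ with its i-th vertex removed). For instance
  ∂ADEF = DEF − AEF + ADF − ADE,
  ∂ABEF = BEF − AEF + ABF − ABE.
The resulting 10×5 matrix has rank 4, and its Smith normal form has invariant factors (1,1,1,1).

From H_k ≅ ker(∂_k) / im(∂_{k+1}) we obtain:

  H_0: rank C_0 − rank ∂_1 = 5 − 4 = 1, and the invariant factors of ∂_1 are all 1, so H_0 = Z.
  H_1: rank ker ∂_1 − rank ∂_2 = (10 − 4) − 6 = 0, and the invariant factors of ∂_2 are all 1, so H_1 = 0.
  H_2: rank ker ∂_2 − rank ∂_3 = (10 − 6) − 4 = 0, and the invariant factors of ∂_3 are all 1, so H_2 = 0.
  H_3: rank ker ∂_3 − rank ∂_4 = (5 − 4) − 0 = 1, and there is no ∂_4, so H_3 = Z.

As a check, the Euler characteristic is 5 − 10 + 10 − 5 = 0, which agrees with 1 − 0 + 0 − 1 = 0.

H_0 = Z,  H_1 = 0,  H_2 = 0,  H_3 = Z.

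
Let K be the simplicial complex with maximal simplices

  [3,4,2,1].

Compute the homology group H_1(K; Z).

K has 4 vertices, 6 edges, 4 triangles, 1 3-simplex.
rank ∂_1 = 3, rank ∂_2 = 3 ⇒ b_1 = 6 − 3 − 3 = 0; all invariant factors of ∂_2 are 1 so no torsion. So H_1 = 0.

H_1 ≅ 0.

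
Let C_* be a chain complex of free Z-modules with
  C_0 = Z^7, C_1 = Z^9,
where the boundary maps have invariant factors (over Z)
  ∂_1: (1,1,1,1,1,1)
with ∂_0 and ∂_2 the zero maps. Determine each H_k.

H_0 = Z,  H_1 = Z^3.

H_0: b_0 = 7 − 0 − 6 = 1; torsion from ∂_1 factors > 1: none. So H_0 = Z.
H_1: b_1 = 9 − 6 − 0 = 3; torsion from ∂_2 factors > 1: none. So H_1 = Z^3.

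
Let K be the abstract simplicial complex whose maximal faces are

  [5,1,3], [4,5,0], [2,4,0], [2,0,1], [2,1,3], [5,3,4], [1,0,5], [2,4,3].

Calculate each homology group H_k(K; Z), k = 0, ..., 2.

H_0 ≅ Z,  H_1 = 0,  H_2 ≅ Z.

Order the vertices as 0 < 1 < 2 < 3 < 4 < 5. Listing each simplex with vertices in this order, K has dimension 2 with simplices:

  0-simplices (6): [0], [1], [2], [3], [4], [5]
  1-simplices (12): [0,1], [0,2], [0,4], [0,5], [1,2], [1,3], [1,5], [2,3], [2,4], [3,4], [3,5], [4,5]
  2-simplices (8): [0,1,2], [0,1,5], [0,2,4], [0,4,5], [1,2,3], [1,3,5], [2,3,4], [3,4,5]

so the chain groups are C_0 ≅ Z^6, C_1 ≅ Z^12, C_2 ≅ Z^8.

Boundary ∂_1: C_1 → C_0 sends each edge [p,q] (with p < q) to q − p.
The 6×12 boundary matrix has rank 5 and Smith normal form diag(1,1,1,1,1).

The boundary map ∂_2: C_2 → C_1 sends each 2-simplex [p,q,r] to [q,r] − [p,r] + [p,q]. For instance
  ∂[3,4,5] = [4,5] − [3,5] + [3,4],
  ∂[1,3,5] = [3,5] − [1,5] + [1,3].
The 12×8 boundary matrix has rank 7 and Smith normal form diag(1,1,1,1,1,1,1).

Now H_k = ker ∂_k / im ∂_{k+1}, so:

  H_0: rank C_0 − rank ∂_1 = 6 − 5 = 1, and the invariant factors of ∂_1 are all 1, so H_0 ≅ Z.
  H_1: rank ker ∂_1 − rank ∂_2 = (12 − 5) − 7 = 0, and the invariant factors of ∂_2 are all 1, so H_1 ≅ 0.
  H_2: rank ker ∂_2 − rank ∂_3 = (8 − 7) − 0 = 1, and there is no ∂_3, so H_2 ≅ Z.

As a check, the Euler characteristic is 6 − 12 + 8 = 2, which agrees with 1 − 0 + 1 = 2.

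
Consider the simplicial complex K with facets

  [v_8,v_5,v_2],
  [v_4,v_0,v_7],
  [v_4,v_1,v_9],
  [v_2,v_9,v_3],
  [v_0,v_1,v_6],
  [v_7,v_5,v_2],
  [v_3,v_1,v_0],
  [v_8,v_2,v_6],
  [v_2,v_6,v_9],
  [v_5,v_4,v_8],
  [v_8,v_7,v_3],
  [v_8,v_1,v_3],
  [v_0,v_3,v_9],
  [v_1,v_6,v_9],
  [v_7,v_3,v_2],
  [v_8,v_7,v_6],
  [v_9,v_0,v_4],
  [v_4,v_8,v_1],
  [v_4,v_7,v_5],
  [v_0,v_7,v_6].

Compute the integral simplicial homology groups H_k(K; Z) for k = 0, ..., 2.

Take the total order v_0 < v_1 < v_2 < v_3 < v_4 < v_5 < v_6 < v_7 < v_8 < v_9 on the vertex set. Then K (dimension 2) consists of the simplices:

  0-simplices (10): [v_0], [v_1], [v_2], [v_3], [v_4], [v_5], [v_6], [v_7], [v_8], [v_9]
  1-simplices (30): (30 of them)
  2-simplices (20): (20 of them)

giving chain groups C_0 ≅ Z^10, C_1 ≅ Z^30, C_2 ≅ Z^20.

The boundary map ∂_1: C_1 → C_0 is given by ∂[p,q] = [q] − [p]. For instance
  ∂[v_0,v_4] = [v_4] − [v_0].
This gives a 10×30 integer matrix of rank 9; reducing to Smith normal form yields diagonal entries (1,1,1,1,1,1,1,1,1).

∂_2: C_2 → C_1 acts by ∂[p,q,r] = [q,r] − [p,r] + [p,q]. For instance
  ∂[v_1,v_6,v_9] = [v_6,v_9] − [v_1,v_9] + [v_1,v_6],
  ∂[v_0,v_4,v_9] = [v_4,v_9] − [v_0,v_9] + [v_0,v_4].
As a 30×20 matrix over Z this has rank 20, with invariant factors (1,1,1,1,1,1,1,1,1,1,1,1,1,1,1,1,1,1,1,2).

Computing H_k = (kernel of ∂_k) / (image of ∂_{k+1}):

  H_0: rank C_0 − rank ∂_1 = 10 − 9 = 1, and the invariant factors of ∂_1 are all 1, so H_0 = Z.
  H_1: rank ker ∂_1 − rank ∂_2 = (30 − 9) − 20 = 1, and ∂_2 has invariant factor 2 > 1, so H_1 = Z ⊕ Z/2.
  H_2: rank ker ∂_2 − rank ∂_3 = (20 − 20) − 0 = 0, and there is no ∂_3, so H_2 = 0.

H_0 ≅ Z,  H_1 ≅ Z ⊕ Z/2,  H_2 = 0.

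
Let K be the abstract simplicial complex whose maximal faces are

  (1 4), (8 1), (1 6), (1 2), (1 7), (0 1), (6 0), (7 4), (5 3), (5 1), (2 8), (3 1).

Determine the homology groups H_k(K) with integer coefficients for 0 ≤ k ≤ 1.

H_0 ≅ Z,  H_1 ≅ Z^4.

Fix the vertex order 0 < 1 < 2 < 3 < 4 < 5 < 6 < 7 < 8 and write every simplex with vertices in increasing order. Then dim K = 1 and the simplices of K are:

  0-simplices (9): [0], [1], [2], [3], [4], [5], [6], [7], [8]
  1-simplices (12): [0,1], [0,6], [1,2], [1,3], [1,4], [1,5], [1,6], [1,7], [1,8], [2,8], [3,5], [4,7]

so the chain groups are C_0 ≅ Z^9, C_1 ≅ Z^12.

∂_1: C_1 → C_0 is given by ∂[p,q] = [q] − [p].
The 9×12 boundary matrix has rank 8 and Smith normal form diag(1,1,1,1,1,1,1,1).

From H_k ≅ ker(∂_k) / im(∂_{k+1}) we obtain:

  H_0: rank C_0 − rank ∂_1 = 9 − 8 = 1, and the invariant factors of ∂_1 are all 1, so H_0 ≅ Z.
  H_1: rank ker ∂_1 − rank ∂_2 = (12 − 8) − 0 = 4, and there is no ∂_2, so H_1 ≅ Z^4.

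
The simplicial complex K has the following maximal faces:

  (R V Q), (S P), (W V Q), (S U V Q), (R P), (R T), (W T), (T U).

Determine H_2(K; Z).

H_2 = 0.

We work with the vertex ordering P < Q < R < S < T < U < V < W. The simplices of K, each written with vertices in increasing order, are:

  0-simplices (8): P, Q, R, S, T, U, V, W
  1-simplices (15): PR, PS, QR, QS, QU, QV, QW, RT, RV, SU, SV, TU, TW, UV, VW
  2-simplices (6): QRV, QSU, QSV, QUV, QVW, SUV
  3-simplices (1): QSUV

giving chain groups C_0 ≅ Z^8, C_1 ≅ Z^15, C_2 ≅ Z^6, C_3 ≅ Z^1.

The boundary map ∂_1: C_1 → C_0 is given by ∂[p,q] = [q] − [p].
As a 8×15 matrix over Z this has rank 7, with invariant factors (1,1,1,1,1,1,1).

Boundary ∂_2: C_2 → C_1 acts by ∂[p,q,r] = [q,r] − [p,r] + [p,q]. For instance
  ∂QSU = SU − QU + QS,
  ∂QSV = SV − QV + QS.
As a 15×6 matrix over Z this has rank 5, with invariant factors (1,1,1,1,1).

∂_3: C_3 → C_2 sends each 3-simplex σ to the alternating sum Σ_i (−1)^i (σ with its i-th vertex removed). For instance
  ∂QSUV = SUV − QUV + QSV − QSU.
This gives a 6×1 integer matrix of rank 1; reducing to Smith normal form yields diagonal entries (1).

Now H_k = ker ∂_k / im ∂_{k+1}, so:

  H_2: rank ker ∂_2 − rank ∂_3 = (6 − 5) − 1 = 0, and the invariant factors of ∂_3 are all 1, so H_2 ≅ 0.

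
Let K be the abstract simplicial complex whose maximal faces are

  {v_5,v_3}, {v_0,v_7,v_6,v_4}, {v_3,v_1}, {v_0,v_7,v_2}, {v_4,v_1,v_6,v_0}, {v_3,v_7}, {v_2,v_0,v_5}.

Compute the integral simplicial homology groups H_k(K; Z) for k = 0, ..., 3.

H_0 = Z,  H_1 = Z^2,  H_2 = 0,  H_3 = 0.

Order the vertices as v_0 < v_1 < v_2 < v_3 < v_4 < v_5 < v_6 < v_7. Listing each simplex with vertices in this order, K has dimension 3 with simplices:

  0-simplices (8): [v_0], [v_1], [v_2], [v_3], [v_4], [v_5], [v_6], [v_7]
  1-simplices (16): (16 of them)
  2-simplices (9): [v_0,v_1,v_4], [v_0,v_1,v_6], [v_0,v_2,v_5], [v_0,v_2,v_7], [v_0,v_4,v_6], [v_0,v_4,v_7], [v_0,v_6,v_7], [v_1,v_4,v_6], [v_4,v_6,v_7]
  3-simplices (2): [v_0,v_1,v_4,v_6], [v_0,v_4,v_6,v_7]

giving chain groups C_0 ≅ Z^8, C_1 ≅ Z^16, C_2 ≅ Z^9, C_3 ≅ Z^2.

∂_1: C_1 → C_0 maps an edge to its endpoints' difference, ∂[p,q] = q − p. For instance
  ∂[v_3,v_7] = [v_7] − [v_3].
The resulting 8×16 matrix has rank 7, and its Smith normal form has invariant factors (1,1,1,1,1,1,1).

Boundary ∂_2: C_2 → C_1 maps a triangle to the signed sum of its edges. For instance
  ∂[v_4,v_6,v_7] = [v_6,v_7] − [v_4,v_7] + [v_4,v_6],
  ∂[v_0,v_2,v_7] = [v_2,v_7] − [v_0,v_7] + [v_0,v_2].
As a 16×9 matrix over Z this has rank 7, with invariant factors (1,1,1,1,1,1,1).

∂_3: C_3 → C_2 sends each 3-simplex σ to the alternating sum Σ_i (−1)^i (σ with its i-th vertex removed). For instance
  ∂[v_0,v_1,v_4,v_6] = [v_1,v_4,v_6] − [v_0,v_4,v_6] + [v_0,v_1,v_6] − [v_0,v_1,v_4],
  ∂[v_0,v_4,v_6,v_7] = [v_4,v_6,v_7] − [v_0,v_6,v_7] + [v_0,v_4,v_7] − [v_0,v_4,v_6].
The 9×2 boundary matrix has rank 2 and Smith normal form diag(1,1).

Computing H_k = (kernel of ∂_k) / (image of ∂_{k+1}):

  H_0: rank C_0 − rank ∂_1 = 8 − 7 = 1, and the invariant factors of ∂_1 are all 1, so H_0 ≅ Z.
  H_1: rank ker ∂_1 − rank ∂_2 = (16 − 7) − 7 = 2, and the invariant factors of ∂_2 are all 1, so H_1 ≅ Z^2.
  H_2: rank ker ∂_2 − rank ∂_3 = (9 − 7) − 2 = 0, and the invariant factors of ∂_3 are all 1, so H_2 ≅ 0.
  H_3: rank ker ∂_3 − rank ∂_4 = (2 − 2) − 0 = 0, and there is no ∂_4, so H_3 ≅ 0.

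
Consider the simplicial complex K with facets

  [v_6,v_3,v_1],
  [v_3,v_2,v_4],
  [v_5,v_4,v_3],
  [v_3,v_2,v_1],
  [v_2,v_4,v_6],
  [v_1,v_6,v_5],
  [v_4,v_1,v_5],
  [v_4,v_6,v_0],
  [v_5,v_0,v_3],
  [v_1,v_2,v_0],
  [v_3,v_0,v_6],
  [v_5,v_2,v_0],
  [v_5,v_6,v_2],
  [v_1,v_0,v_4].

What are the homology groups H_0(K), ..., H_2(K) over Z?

H_0 ≅ Z,  H_1 ≅ Z^2,  H_2 ≅ Z.

Take the total order v_0 < v_1 < v_2 < v_3 < v_4 < v_5 < v_6 on the vertex set. Then K (dimension 2) consists of the simplices:

  0-simplices (7): [v_0], [v_1], [v_2], [v_3], [v_4], [v_5], [v_6]
  1-simplices (21): (21 of them)
  2-simplices (14): (14 of them)

Hence C_0 ≅ Z^7, C_1 ≅ Z^21, C_2 ≅ Z^14.

Boundary ∂_1: C_1 → C_0 is given by ∂[p,q] = [q] − [p]. For instance
  ∂[v_4,v_6] = [v_6] − [v_4].
The 7×21 boundary matrix has rank 6 and Smith normal form diag(1,1,1,1,1,1).

Boundary ∂_2: C_2 → C_1 sends each 2-simplex [p,q,r] to [q,r] − [p,r] + [p,q]. For instance
  ∂[v_1,v_2,v_3] = [v_2,v_3] − [v_1,v_3] + [v_1,v_2],
  ∂[v_1,v_3,v_6] = [v_3,v_6] − [v_1,v_6] + [v_1,v_3].
This gives a 21×14 integer matrix of rank 13; reducing to Smith normal form yields diagonal entries (1,1,1,1,1,1,1,1,1,1,1,1,1).

Now H_k = ker ∂_k / im ∂_{k+1}, so:

  H_0: rank C_0 − rank ∂_1 = 7 − 6 = 1, and the invariant factors of ∂_1 are all 1, so H_0 = Z.
  H_1: rank ker ∂_1 − rank ∂_2 = (21 − 6) − 13 = 2, and the invariant factors of ∂_2 are all 1, so H_1 = Z^2.
  H_2: rank ker ∂_2 − rank ∂_3 = (14 − 13) − 0 = 1, and there is no ∂_3, so H_2 = Z.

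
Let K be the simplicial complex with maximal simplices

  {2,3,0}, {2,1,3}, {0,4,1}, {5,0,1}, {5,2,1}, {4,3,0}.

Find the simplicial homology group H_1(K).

H_1 ≅ Z.

K has 6 vertices, 12 edges, 6 triangles.
rank ∂_1 = 5, rank ∂_2 = 6 ⇒ b_1 = 12 − 5 − 6 = 1; all invariant factors of ∂_2 are 1 so no torsion. So H_1 ≅ Z.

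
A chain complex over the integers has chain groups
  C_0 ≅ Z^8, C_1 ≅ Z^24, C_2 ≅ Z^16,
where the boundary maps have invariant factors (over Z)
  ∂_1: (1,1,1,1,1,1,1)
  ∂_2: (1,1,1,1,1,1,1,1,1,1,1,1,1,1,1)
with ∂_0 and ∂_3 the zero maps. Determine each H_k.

H_0: b_0 = 8 − 0 − 7 = 1; torsion from ∂_1 factors > 1: none. So H_0 ≅ Z.
H_1: b_1 = 24 − 7 − 15 = 2; torsion from ∂_2 factors > 1: none. So H_1 ≅ Z^2.
H_2: b_2 = 16 − 15 − 0 = 1; torsion from ∂_3 factors > 1: none. So H_2 ≅ Z.

H_0 ≅ Z,  H_1 ≅ Z^2,  H_2 ≅ Z.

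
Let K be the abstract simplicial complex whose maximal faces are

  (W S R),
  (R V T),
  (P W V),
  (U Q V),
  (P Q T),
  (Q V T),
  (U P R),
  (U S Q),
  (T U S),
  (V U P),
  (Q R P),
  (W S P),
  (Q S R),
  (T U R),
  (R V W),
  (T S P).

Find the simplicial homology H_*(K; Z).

H_0 = Z,  H_1 = Z^2,  H_2 = Z.

Take the total order P < Q < R < S < T < U < V < W on the vertex set. Then K (dimension 2) consists of the simplices:

  0-simplices (8): P, Q, R, S, T, U, V, W
  1-simplices (24): PQ, PR, PS, PT, PU, PV, PW, QR, QS, QT, QU, QV, RS, RT, RU, RV, RW, ST, SU, SW, TU, TV, UV, VW
  2-simplices (16): PQR, PQT, PRU, PST, PSW, PUV, PVW, QRS, QSU, QTV, QUV, RSW, RTU, RTV, RVW, STU

giving chain groups C_0 ≅ Z^8, C_1 ≅ Z^24, C_2 ≅ Z^16.

∂_1: C_1 → C_0 maps an edge to its endpoints' difference, ∂[p,q] = q − p. For instance
  ∂PW = W − P.
This gives a 8×24 integer matrix of rank 7; reducing to Smith normal form yields diagonal entries (1,1,1,1,1,1,1).

Boundary ∂_2: C_2 → C_1 sends each 2-simplex [p,q,r] to [q,r] − [p,r] + [p,q]. For instance
  ∂QRS = RS − QS + QR,
  ∂PQT = QT − PT + PQ.
The resulting 24×16 matrix has rank 15, and its Smith normal form has invariant factors (1,1,1,1,1,1,1,1,1,1,1,1,1,1,1).

Reading off H_k = ker ∂_k / im ∂_{k+1}:

  H_0: rank C_0 − rank ∂_1 = 8 − 7 = 1, and the invariant factors of ∂_1 are all 1, so H_0 ≅ Z.
  H_1: rank ker ∂_1 − rank ∂_2 = (24 − 7) − 15 = 2, and the invariant factors of ∂_2 are all 1, so H_1 ≅ Z^2.
  H_2: rank ker ∂_2 − rank ∂_3 = (16 − 15) − 0 = 1, and there is no ∂_3, so H_2 ≅ Z.

As a check, the Euler characteristic is 8 − 24 + 16 = 0, which agrees with 1 − 2 + 1 = 0.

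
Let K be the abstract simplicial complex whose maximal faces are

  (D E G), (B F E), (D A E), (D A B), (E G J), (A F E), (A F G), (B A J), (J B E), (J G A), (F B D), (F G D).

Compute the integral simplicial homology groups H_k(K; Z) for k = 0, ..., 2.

H_0 = Z,  H_1 = Z/2,  H_2 = 0.

Take the total order A < B < D < E < F < G < J on the vertex set. Then K (dimension 2) consists of the simplices:

  0-simplices (7): A, B, D, E, F, G, J
  1-simplices (18): AB, AD, AE, AF, AG, AJ, BD, BE, BF, BJ, DE, DF, DG, EF, EG, EJ, FG, GJ
  2-simplices (12): ABD, ABJ, ADE, AEF, AFG, AGJ, BDF, BEF, BEJ, DEG, DFG, EGJ

Hence C_0 ≅ Z^7, C_1 ≅ Z^18, C_2 ≅ Z^12.

∂_1: C_1 → C_0 maps an edge to its endpoints' difference, ∂[p,q] = q − p.
This gives a 7×18 integer matrix of rank 6; reducing to Smith normal form yields diagonal entries (1,1,1,1,1,1).

∂_2: C_2 → C_1 sends each 2-simplex [p,q,r] to [q,r] − [p,r] + [p,q]. For instance
  ∂BEJ = EJ − BJ + BE,
  ∂BDF = DF − BF + BD.
The resulting 18×12 matrix has rank 12, and its Smith normal form has invariant factors (1,1,1,1,1,1,1,1,1,1,1,2).

From H_k ≅ ker(∂_k) / im(∂_{k+1}) we obtain:

  H_0: rank C_0 − rank ∂_1 = 7 − 6 = 1, and the invariant factors of ∂_1 are all 1, so H_0 = Z.
  H_1: rank ker ∂_1 − rank ∂_2 = (18 − 6) − 12 = 0, and ∂_2 has invariant factor 2 > 1, so H_1 = Z/2.
  H_2: rank ker ∂_2 − rank ∂_3 = (12 − 12) − 0 = 0, and there is no ∂_3, so H_2 = 0.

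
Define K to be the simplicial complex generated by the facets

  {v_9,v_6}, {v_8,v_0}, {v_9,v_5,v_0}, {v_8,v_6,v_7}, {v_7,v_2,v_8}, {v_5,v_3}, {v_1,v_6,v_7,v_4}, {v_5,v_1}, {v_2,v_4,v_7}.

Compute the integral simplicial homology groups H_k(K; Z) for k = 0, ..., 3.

H_0 ≅ Z,  H_1 ≅ Z^2,  H_2 = 0,  H_3 = 0.

Fix the vertex order v_0 < v_1 < v_2 < v_3 < v_4 < v_5 < v_6 < v_7 < v_8 < v_9 and write every simplex with vertices in increasing order. Then dim K = 3 and the simplices of K are:

  0-simplices (10): [v_0], [v_1], [v_2], [v_3], [v_4], [v_5], [v_6], [v_7], [v_8], [v_9]
  1-simplices (18): (18 of them)
  2-simplices (8): [v_0,v_5,v_9], [v_1,v_4,v_6], [v_1,v_4,v_7], [v_1,v_6,v_7], [v_2,v_4,v_7], [v_2,v_7,v_8], [v_4,v_6,v_7], [v_6,v_7,v_8]
  3-simplices (1): [v_1,v_4,v_6,v_7]

giving chain groups C_0 ≅ Z^10, C_1 ≅ Z^18, C_2 ≅ Z^8, C_3 ≅ Z^1.

Boundary ∂_1: C_1 → C_0 maps an edge to its endpoints' difference, ∂[p,q] = q − p. For instance
  ∂[v_5,v_9] = [v_9] − [v_5].
The resulting 10×18 matrix has rank 9, and its Smith normal form has invariant factors (1,1,1,1,1,1,1,1,1).

The boundary map ∂_2: C_2 → C_1 sends each 2-simplex [p,q,r] to [q,r] − [p,r] + [p,q]. For instance
  ∂[v_6,v_7,v_8] = [v_7,v_8] − [v_6,v_8] + [v_6,v_7],
  ∂[v_0,v_5,v_9] = [v_5,v_9] − [v_0,v_9] + [v_0,v_5].
The resulting 18×8 matrix has rank 7, and its Smith normal form has invariant factors (1,1,1,1,1,1,1).

∂_3: C_3 → C_2 sends each 3-simplex σ to the alternating sum Σ_i (−1)^i (σ with its i-th vertex removed). For instance
  ∂[v_1,v_4,v_6,v_7] = [v_4,v_6,v_7] − [v_1,v_6,v_7] + [v_1,v_4,v_7] − [v_1,v_4,v_6].
As a 8×1 matrix over Z this has rank 1, with invariant factors (1).

Now H_k = ker ∂_k / im ∂_{k+1}, so:

  H_0: rank C_0 − rank ∂_1 = 10 − 9 = 1, and the invariant factors of ∂_1 are all 1, so H_0 = Z.
  H_1: rank ker ∂_1 − rank ∂_2 = (18 − 9) − 7 = 2, and the invariant factors of ∂_2 are all 1, so H_1 = Z^2.
  H_2: rank ker ∂_2 − rank ∂_3 = (8 − 7) − 1 = 0, and the invariant factors of ∂_3 are all 1, so H_2 = 0.
  H_3: rank ker ∂_3 − rank ∂_4 = (1 − 1) − 0 = 0, and there is no ∂_4, so H_3 = 0.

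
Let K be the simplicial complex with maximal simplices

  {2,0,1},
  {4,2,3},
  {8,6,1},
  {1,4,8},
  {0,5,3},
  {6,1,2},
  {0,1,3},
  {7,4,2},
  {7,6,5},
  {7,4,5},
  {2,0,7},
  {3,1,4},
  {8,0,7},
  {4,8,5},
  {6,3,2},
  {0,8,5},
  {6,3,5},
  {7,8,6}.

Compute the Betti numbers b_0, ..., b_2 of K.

b_0 = 1, b_1 = 1, b_2 = 0.

Take the total order 0 < 1 < 2 < 3 < 4 < 5 < 6 < 7 < 8 on the vertex set. Then K (dimension 2) consists of the simplices:

  0-simplices (9): [0], [1], [2], [3], [4], [5], [6], [7], [8]
  1-simplices (27): (27 of them)
  2-simplices (18): [0,1,2], [0,1,3], [0,2,7], [0,3,5], [0,5,8], [0,7,8], [1,2,6], [1,3,4], [1,4,8], [1,6,8], [2,3,4], [2,3,6], [2,4,7], [3,5,6], [4,5,7], [4,5,8], [5,6,7], [6,7,8]

so the chain groups are C_0 ≅ Z^9, C_1 ≅ Z^27, C_2 ≅ Z^18.

∂_1: C_1 → C_0 maps an edge to its endpoints' difference, ∂[p,q] = q − p.
As a 9×27 matrix over Z this has rank 8, with invariant factors (1,1,1,1,1,1,1,1).

Boundary ∂_2: C_2 → C_1 sends each 2-simplex [p,q,r] to [q,r] − [p,r] + [p,q]. For instance
  ∂[5,6,7] = [6,7] − [5,7] + [5,6],
  ∂[3,5,6] = [5,6] − [3,6] + [3,5].
The 27×18 boundary matrix has rank 18 and Smith normal form diag(1,1,1,1,1,1,1,1,1,1,1,1,1,1,1,1,1,2).

From H_k ≅ ker(∂_k) / im(∂_{k+1}) we obtain:

  H_0: rank C_0 − rank ∂_1 = 9 − 8 = 1, and the invariant factors of ∂_1 are all 1, so H_0 ≅ Z.
  H_1: rank ker ∂_1 − rank ∂_2 = (27 − 8) − 18 = 1, and ∂_2 has invariant factor 2 > 1, so H_1 ≅ Z ⊕ Z/2.
  H_2: rank ker ∂_2 − rank ∂_3 = (18 − 18) − 0 = 0, and there is no ∂_3, so H_2 ≅ 0.

(K is a triangulation of the Klein bottle.)

Hence the Betti numbers are b_0 = 1, b_1 = 1, b_2 = 0.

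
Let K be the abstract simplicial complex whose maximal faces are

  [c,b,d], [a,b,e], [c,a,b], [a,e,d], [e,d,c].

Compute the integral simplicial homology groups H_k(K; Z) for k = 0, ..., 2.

Order the vertices as a < b < c < d < e. Listing each simplex with vertices in this order, K has dimension 2 with simplices:

  0-simplices (5): a, b, c, d, e
  1-simplices (10): ab, ac, ad, ae, bc, bd, be, cd, ce, de
  2-simplices (5): abc, abe, ade, bcd, cde

giving chain groups C_0 ≅ Z^5, C_1 ≅ Z^10, C_2 ≅ Z^5.

The boundary map ∂_1: C_1 → C_0 maps an edge to its endpoints' difference, ∂[p,q] = q − p.
The resulting 5×10 matrix has rank 4, and its Smith normal form has invariant factors (1,1,1,1).

The boundary map ∂_2: C_2 → C_1 acts by ∂[p,q,r] = [q,r] − [p,r] + [p,q]. For instance
  ∂abc = bc − ac + ab,
  ∂ade = de − ae + ad.
The 10×5 boundary matrix has rank 5 and Smith normal form diag(1,1,1,1,1).

From H_k ≅ ker(∂_k) / im(∂_{k+1}) we obtain:

  H_0: rank C_0 − rank ∂_1 = 5 − 4 = 1, and the invariant factors of ∂_1 are all 1, so H_0 ≅ Z.
  H_1: rank ker ∂_1 − rank ∂_2 = (10 − 4) − 5 = 1, and the invariant factors of ∂_2 are all 1, so H_1 ≅ Z.
  H_2: rank ker ∂_2 − rank ∂_3 = (5 − 5) − 0 = 0, and there is no ∂_3, so H_2 ≅ 0.

As a check, the Euler characteristic is 5 − 10 + 5 = 0, which agrees with 1 − 1 + 0 = 0.

H_0 = Z,  H_1 = Z,  H_2 = 0.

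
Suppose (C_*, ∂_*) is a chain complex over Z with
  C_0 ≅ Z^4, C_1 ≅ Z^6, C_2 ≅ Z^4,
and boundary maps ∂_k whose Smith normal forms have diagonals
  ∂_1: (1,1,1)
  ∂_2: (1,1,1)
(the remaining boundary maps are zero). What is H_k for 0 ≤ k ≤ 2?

H_0 ≅ Z,  H_1 = 0,  H_2 ≅ Z.

H_0: b_0 = 4 − 0 − 3 = 1; torsion from ∂_1 factors > 1: none. So H_0 ≅ Z.
H_1: b_1 = 6 − 3 − 3 = 0; torsion from ∂_2 factors > 1: none. So H_1 ≅ 0.
H_2: b_2 = 4 − 3 − 0 = 1; torsion from ∂_3 factors > 1: none. So H_2 ≅ Z.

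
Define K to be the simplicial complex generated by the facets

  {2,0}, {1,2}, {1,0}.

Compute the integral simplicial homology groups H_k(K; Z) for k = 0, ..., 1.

Fix the vertex order 0 < 1 < 2 and write every simplex with vertices in increasing order. Then dim K = 1 and the simplices of K are:

  0-simplices (3): [0], [1], [2]
  1-simplices (3): [0,1], [0,2], [1,2]

giving chain groups C_0 ≅ Z^3, C_1 ≅ Z^3.

Boundary ∂_1: C_1 → C_0 sends each edge [p,q] (with p < q) to q − p.
The 3×3 boundary matrix has rank 2 and Smith normal form diag(1,1).

Computing H_k = (kernel of ∂_k) / (image of ∂_{k+1}):

  H_0: rank C_0 − rank ∂_1 = 3 − 2 = 1, and the invariant factors of ∂_1 are all 1, so H_0 ≅ Z.
  H_1: rank ker ∂_1 − rank ∂_2 = (3 − 2) − 0 = 1, and there is no ∂_2, so H_1 ≅ Z.

As a check, the Euler characteristic is 3 − 3 = 0, which agrees with 1 − 1 = 0.
(K is a triangulation of the circle S^1.)

H_0 ≅ Z,  H_1 ≅ Z.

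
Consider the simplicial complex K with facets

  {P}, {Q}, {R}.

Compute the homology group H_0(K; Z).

Order the vertices as P < Q < R. Listing each simplex with vertices in this order, K has dimension 0 with simplices:

  0-simplices (3): P, Q, R

giving chain groups C_0 ≅ Z^3.

From H_k ≅ ker(∂_k) / im(∂_{k+1}) we obtain:

  H_0: rank C_0 − rank ∂_1 = 3 − 0 = 3, and there is no ∂_1, so H_0 = Z^3.

(K is a triangulation of a set of 3 points.)

H_0 ≅ Z^3.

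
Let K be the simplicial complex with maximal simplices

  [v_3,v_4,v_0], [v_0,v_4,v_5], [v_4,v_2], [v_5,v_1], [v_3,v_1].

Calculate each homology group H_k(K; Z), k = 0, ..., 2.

H_0 ≅ Z,  H_1 ≅ Z,  H_2 = 0.

We work with the vertex ordering v_0 < v_1 < v_2 < v_3 < v_4 < v_5. The simplices of K, each written with vertices in increasing order, are:

  0-simplices (6): [v_0], [v_1], [v_2], [v_3], [v_4], [v_5]
  1-simplices (8): [v_0,v_3], [v_0,v_4], [v_0,v_5], [v_1,v_3], [v_1,v_5], [v_2,v_4], [v_3,v_4], [v_4,v_5]
  2-simplices (2): [v_0,v_3,v_4], [v_0,v_4,v_5]

giving chain groups C_0 ≅ Z^6, C_1 ≅ Z^8, C_2 ≅ Z^2.

∂_1: C_1 → C_0 sends each edge [p,q] (with p < q) to q − p.
The 6×8 boundary matrix has rank 5 and Smith normal form diag(1,1,1,1,1).

Boundary ∂_2: C_2 → C_1 maps a triangle to the signed sum of its edges. For instance
  ∂[v_0,v_4,v_5] = [v_4,v_5] − [v_0,v_5] + [v_0,v_4],
  ∂[v_0,v_3,v_4] = [v_3,v_4] − [v_0,v_4] + [v_0,v_3].
This gives a 8×2 integer matrix of rank 2; reducing to Smith normal form yields diagonal entries (1,1).

Now H_k = ker ∂_k / im ∂_{k+1}, so:

  H_0: rank C_0 − rank ∂_1 = 6 − 5 = 1, and the invariant factors of ∂_1 are all 1, so H_0 ≅ Z.
  H_1: rank ker ∂_1 − rank ∂_2 = (8 − 5) − 2 = 1, and the invariant factors of ∂_2 are all 1, so H_1 ≅ Z.
  H_2: rank ker ∂_2 − rank ∂_3 = (2 − 2) − 0 = 0, and there is no ∂_3, so H_2 ≅ 0.

As a check, the Euler characteristic is 6 − 8 + 2 = 0, which agrees with 1 − 1 + 0 = 0.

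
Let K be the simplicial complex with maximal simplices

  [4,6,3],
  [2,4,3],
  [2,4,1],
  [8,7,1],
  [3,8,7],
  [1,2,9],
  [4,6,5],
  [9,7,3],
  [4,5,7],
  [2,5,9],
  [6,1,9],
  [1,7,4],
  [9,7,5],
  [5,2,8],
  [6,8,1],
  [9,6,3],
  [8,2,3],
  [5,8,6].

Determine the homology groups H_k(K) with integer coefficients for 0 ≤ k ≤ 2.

H_0 = Z,  H_1 = Z^2,  H_2 = Z.

Fix the vertex order 1 < 2 < 3 < 4 < 5 < 6 < 7 < 8 < 9 and write every simplex with vertices in increasing order. Then dim K = 2 and the simplices of K are:

  0-simplices (9): [1], [2], [3], [4], [5], [6], [7], [8], [9]
  1-simplices (27): (27 of them)
  2-simplices (18): [1,2,4], [1,2,9], [1,4,7], [1,6,8], [1,6,9], [1,7,8], [2,3,4], [2,3,8], [2,5,8], [2,5,9], [3,4,6], [3,6,9], [3,7,8], [3,7,9], [4,5,6], [4,5,7], [5,6,8], [5,7,9]

Hence C_0 ≅ Z^9, C_1 ≅ Z^27, C_2 ≅ Z^18.

The boundary map ∂_1: C_1 → C_0 maps an edge to its endpoints' difference, ∂[p,q] = q − p. For instance
  ∂[3,9] = [9] − [3].
This gives a 9×27 integer matrix of rank 8; reducing to Smith normal form yields diagonal entries (1,1,1,1,1,1,1,1).

∂_2: C_2 → C_1 sends each 2-simplex [p,q,r] to [q,r] − [p,r] + [p,q]. For instance
  ∂[2,3,4] = [3,4] − [2,4] + [2,3],
  ∂[4,5,7] = [5,7] − [4,7] + [4,5].
The resulting 27×18 matrix has rank 17, and its Smith normal form has invariant factors (1,1,1,1,1,1,1,1,1,1,1,1,1,1,1,1,1).

Computing H_k = (kernel of ∂_k) / (image of ∂_{k+1}):

  H_0: rank C_0 − rank ∂_1 = 9 − 8 = 1, and the invariant factors of ∂_1 are all 1, so H_0 = Z.
  H_1: rank ker ∂_1 − rank ∂_2 = (27 − 8) − 17 = 2, and the invariant factors of ∂_2 are all 1, so H_1 = Z^2.
  H_2: rank ker ∂_2 − rank ∂_3 = (18 − 17) − 0 = 1, and there is no ∂_3, so H_2 = Z.

(K is a triangulation of the torus T^2.)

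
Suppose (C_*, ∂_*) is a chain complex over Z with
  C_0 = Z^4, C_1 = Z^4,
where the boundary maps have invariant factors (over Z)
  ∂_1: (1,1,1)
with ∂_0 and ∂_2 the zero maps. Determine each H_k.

H_0 ≅ Z,  H_1 ≅ Z.

H_0: b_0 = 4 − 0 − 3 = 1; torsion from ∂_1 factors > 1: none. So H_0 ≅ Z.
H_1: b_1 = 4 − 3 − 0 = 1; torsion from ∂_2 factors > 1: none. So H_1 ≅ Z.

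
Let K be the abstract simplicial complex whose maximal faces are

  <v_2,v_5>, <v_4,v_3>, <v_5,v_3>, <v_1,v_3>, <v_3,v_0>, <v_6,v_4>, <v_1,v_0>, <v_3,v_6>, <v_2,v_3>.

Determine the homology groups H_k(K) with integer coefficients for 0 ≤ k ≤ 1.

We work with the vertex ordering v_0 < v_1 < v_2 < v_3 < v_4 < v_5 < v_6. The simplices of K, each written with vertices in increasing order, are:

  0-simplices (7): [v_0], [v_1], [v_2], [v_3], [v_4], [v_5], [v_6]
  1-simplices (9): [v_0,v_1], [v_0,v_3], [v_1,v_3], [v_2,v_3], [v_2,v_5], [v_3,v_4], [v_3,v_5], [v_3,v_6], [v_4,v_6]

so the chain groups are C_0 ≅ Z^7, C_1 ≅ Z^9.

The boundary map ∂_1: C_1 → C_0 maps an edge to its endpoints' difference, ∂[p,q] = q − p.
As a 7×9 matrix over Z this has rank 6, with invariant factors (1,1,1,1,1,1).

From H_k ≅ ker(∂_k) / im(∂_{k+1}) we obtain:

  H_0: rank C_0 − rank ∂_1 = 7 − 6 = 1, and the invariant factors of ∂_1 are all 1, so H_0 = Z.
  H_1: rank ker ∂_1 − rank ∂_2 = (9 − 6) − 0 = 3, and there is no ∂_2, so H_1 = Z^3.

H_0 = Z,  H_1 = Z^3.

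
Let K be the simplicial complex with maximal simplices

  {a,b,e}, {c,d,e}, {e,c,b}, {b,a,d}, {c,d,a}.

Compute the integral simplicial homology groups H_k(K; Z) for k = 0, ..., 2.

H_0 = Z,  H_1 = Z,  H_2 = 0.

We work with the vertex ordering a < b < c < d < e. The simplices of K, each written with vertices in increasing order, are:

  0-simplices (5): a, b, c, d, e
  1-simplices (10): ab, ac, ad, ae, bc, bd, be, cd, ce, de
  2-simplices (5): abd, abe, acd, bce, cde

giving chain groups C_0 ≅ Z^5, C_1 ≅ Z^10, C_2 ≅ Z^5.

The boundary map ∂_1: C_1 → C_0 sends each edge [p,q] (with p < q) to q − p. For instance
  ∂bd = d − b.
The 5×10 boundary matrix has rank 4 and Smith normal form diag(1,1,1,1).

The boundary map ∂_2: C_2 → C_1 maps a triangle to the signed sum of its edges. For instance
  ∂abe = be − ae + ab,
  ∂abd = bd − ad + ab.
The 10×5 boundary matrix has rank 5 and Smith normal form diag(1,1,1,1,1).

Computing H_k = (kernel of ∂_k) / (image of ∂_{k+1}):

  H_0: rank C_0 − rank ∂_1 = 5 − 4 = 1, and the invariant factors of ∂_1 are all 1, so H_0 ≅ Z.
  H_1: rank ker ∂_1 − rank ∂_2 = (10 − 4) − 5 = 1, and the invariant factors of ∂_2 are all 1, so H_1 ≅ Z.
  H_2: rank ker ∂_2 − rank ∂_3 = (5 − 5) − 0 = 0, and there is no ∂_3, so H_2 ≅ 0.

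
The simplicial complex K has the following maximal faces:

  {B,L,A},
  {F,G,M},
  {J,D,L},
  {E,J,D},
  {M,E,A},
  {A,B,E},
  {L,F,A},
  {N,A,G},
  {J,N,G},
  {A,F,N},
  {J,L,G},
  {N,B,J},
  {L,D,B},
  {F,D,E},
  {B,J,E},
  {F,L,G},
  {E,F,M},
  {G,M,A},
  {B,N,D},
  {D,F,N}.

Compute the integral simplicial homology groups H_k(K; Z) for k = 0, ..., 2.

Take the total order A < B < D < E < F < G < J < L < M < N on the vertex set. Then K (dimension 2) consists of the simplices:

  0-simplices (10): A, B, D, E, F, G, J, L, M, N
  1-simplices (30): AB, AE, AF, AG, AL, AM, AN, BD, BE, BJ, BL, BN, DE, DF, DJ, DL, DN, EF, EJ, EM, FG, FL, FM, FN, GJ, GL, GM, GN, JL, JN
  2-simplices (20): ABE, ABL, AEM, AFL, AFN, AGM, AGN, BDL, BDN, BEJ, BJN, DEF, DEJ, DFN, DJL, EFM, FGL, FGM, GJL, GJN

Hence C_0 ≅ Z^10, C_1 ≅ Z^30, C_2 ≅ Z^20.

∂_1: C_1 → C_0 is given by ∂[p,q] = [q] − [p]. For instance
  ∂EJ = J − E.
As a 10×30 matrix over Z this has rank 9, with invariant factors (1,1,1,1,1,1,1,1,1).

∂_2: C_2 → C_1 sends each 2-simplex [p,q,r] to [q,r] − [p,r] + [p,q]. For instance
  ∂BJN = JN − BN + BJ,
  ∂BEJ = EJ − BJ + BE.
This gives a 30×20 integer matrix of rank 20; reducing to Smith normal form yields diagonal entries (1,1,1,1,1,1,1,1,1,1,1,1,1,1,1,1,1,1,1,2).

From H_k ≅ ker(∂_k) / im(∂_{k+1}) we obtain:

  H_0: rank C_0 − rank ∂_1 = 10 − 9 = 1, and the invariant factors of ∂_1 are all 1, so H_0 = Z.
  H_1: rank ker ∂_1 − rank ∂_2 = (30 − 9) − 20 = 1, and ∂_2 has invariant factor 2 > 1, so H_1 = Z ⊕ Z/2Z.
  H_2: rank ker ∂_2 − rank ∂_3 = (20 − 20) − 0 = 0, and there is no ∂_3, so H_2 = 0.

H_0 = Z,  H_1 = Z ⊕ Z/2Z,  H_2 = 0.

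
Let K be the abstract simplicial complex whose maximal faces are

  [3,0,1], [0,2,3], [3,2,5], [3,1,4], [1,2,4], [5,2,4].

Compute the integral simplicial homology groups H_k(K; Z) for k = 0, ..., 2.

H_0 = Z,  H_1 = Z,  H_2 = 0.

K has 6 vertices, 12 edges, 6 triangles.
rank ∂_0 = 0, rank ∂_1 = 5 ⇒ b_0 = 6 − 0 − 5 = 1; all invariant factors of ∂_1 are 1 so no torsion. So H_0 ≅ Z.
rank ∂_1 = 5, rank ∂_2 = 6 ⇒ b_1 = 12 − 5 − 6 = 1; all invariant factors of ∂_2 are 1 so no torsion. So H_1 ≅ Z.
rank ∂_2 = 6, rank ∂_3 = 0 ⇒ b_2 = 6 − 6 − 0 = 0. So H_2 ≅ 0.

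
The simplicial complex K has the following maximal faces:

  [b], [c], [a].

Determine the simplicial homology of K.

K has 3 vertices.
rank ∂_0 = 0, rank ∂_1 = 0 ⇒ b_0 = 3 − 0 − 0 = 3. So H_0 ≅ Z^3.

H_0 ≅ Z^3.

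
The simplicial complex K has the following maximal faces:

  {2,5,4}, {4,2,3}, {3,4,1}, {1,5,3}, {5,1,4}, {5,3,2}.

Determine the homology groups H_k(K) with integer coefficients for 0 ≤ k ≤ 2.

Order the vertices as 1 < 2 < 3 < 4 < 5. Listing each simplex with vertices in this order, K has dimension 2 with simplices:

  0-simplices (5): [1], [2], [3], [4], [5]
  1-simplices (9): [1,3], [1,4], [1,5], [2,3], [2,4], [2,5], [3,4], [3,5], [4,5]
  2-simplices (6): [1,3,4], [1,3,5], [1,4,5], [2,3,4], [2,3,5], [2,4,5]

so the chain groups are C_0 ≅ Z^5, C_1 ≅ Z^9, C_2 ≅ Z^6.

The boundary map ∂_1: C_1 → C_0 is given by ∂[p,q] = [q] − [p]. For instance
  ∂[3,4] = [4] − [3].
The resulting 5×9 matrix has rank 4, and its Smith normal form has invariant factors (1,1,1,1).

The boundary map ∂_2: C_2 → C_1 maps a triangle to the signed sum of its edges. For instance
  ∂[1,3,4] = [3,4] − [1,4] + [1,3],
  ∂[2,4,5] = [4,5] − [2,5] + [2,4].
This gives a 9×6 integer matrix of rank 5; reducing to Smith normal form yields diagonal entries (1,1,1,1,1).

Now H_k = ker ∂_k / im ∂_{k+1}, so:

  H_0: rank C_0 − rank ∂_1 = 5 − 4 = 1, and the invariant factors of ∂_1 are all 1, so H_0 ≅ Z.
  H_1: rank ker ∂_1 − rank ∂_2 = (9 − 4) − 5 = 0, and the invariant factors of ∂_2 are all 1, so H_1 ≅ 0.
  H_2: rank ker ∂_2 − rank ∂_3 = (6 − 5) − 0 = 1, and there is no ∂_3, so H_2 ≅ Z.

As a check, the Euler characteristic is 5 − 9 + 6 = 2, which agrees with 1 − 0 + 1 = 2.
(K is a triangulation of the 2-sphere S^2.)

H_0 = Z,  H_1 = 0,  H_2 = Z.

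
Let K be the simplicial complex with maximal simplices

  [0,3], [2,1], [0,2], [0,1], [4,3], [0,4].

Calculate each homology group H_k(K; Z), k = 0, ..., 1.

H_0 = Z,  H_1 = Z^2.

We work with the vertex ordering 0 < 1 < 2 < 3 < 4. The simplices of K, each written with vertices in increasing order, are:

  0-simplices (5): [0], [1], [2], [3], [4]
  1-simplices (6): [0,1], [0,2], [0,3], [0,4], [1,2], [3,4]

so the chain groups are C_0 ≅ Z^5, C_1 ≅ Z^6.

∂_1: C_1 → C_0 maps an edge to its endpoints' difference, ∂[p,q] = q − p.
This gives a 5×6 integer matrix of rank 4; reducing to Smith normal form yields diagonal entries (1,1,1,1).

Reading off H_k = ker ∂_k / im ∂_{k+1}:

  H_0: rank C_0 − rank ∂_1 = 5 − 4 = 1, and the invariant factors of ∂_1 are all 1, so H_0 ≅ Z.
  H_1: rank ker ∂_1 − rank ∂_2 = (6 − 4) − 0 = 2, and there is no ∂_2, so H_1 ≅ Z^2.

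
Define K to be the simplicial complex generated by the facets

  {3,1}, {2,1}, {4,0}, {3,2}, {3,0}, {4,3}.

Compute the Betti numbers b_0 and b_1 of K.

b_0 = 1, b_1 = 2.

K has 5 vertices, 6 edges.
rank ∂_0 = 0, rank ∂_1 = 4 ⇒ b_0 = 5 − 0 − 4 = 1; all invariant factors of ∂_1 are 1 so no torsion. So H_0 ≅ Z.
rank ∂_1 = 4, rank ∂_2 = 0 ⇒ b_1 = 6 − 4 − 0 = 2. So H_1 ≅ Z^2.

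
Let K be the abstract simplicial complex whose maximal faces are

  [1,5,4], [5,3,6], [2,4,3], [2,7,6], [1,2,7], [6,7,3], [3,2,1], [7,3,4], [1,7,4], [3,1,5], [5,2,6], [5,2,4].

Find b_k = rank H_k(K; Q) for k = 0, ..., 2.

b_0 = 1, b_1 = 0, b_2 = 0.

Fix the vertex order 1 < 2 < 3 < 4 < 5 < 6 < 7 and write every simplex with vertices in increasing order. Then dim K = 2 and the simplices of K are:

  0-simplices (7): [1], [2], [3], [4], [5], [6], [7]
  1-simplices (18): [1,2], [1,3], [1,4], [1,5], [1,7], [2,3], [2,4], [2,5], [2,6], [2,7], [3,4], [3,5], [3,6], [3,7], [4,5], [4,7], [5,6], [6,7]
  2-simplices (12): [1,2,3], [1,2,7], [1,3,5], [1,4,5], [1,4,7], [2,3,4], [2,4,5], [2,5,6], [2,6,7], [3,4,7], [3,5,6], [3,6,7]

so the chain groups are C_0 ≅ Z^7, C_1 ≅ Z^18, C_2 ≅ Z^12.

∂_1: C_1 → C_0 maps an edge to its endpoints' difference, ∂[p,q] = q − p.
The resulting 7×18 matrix has rank 6, and its Smith normal form has invariant factors (1,1,1,1,1,1).

∂_2: C_2 → C_1 sends each 2-simplex [p,q,r] to [q,r] − [p,r] + [p,q]. For instance
  ∂[1,2,3] = [2,3] − [1,3] + [1,2],
  ∂[2,4,5] = [4,5] − [2,5] + [2,4].
The 18×12 boundary matrix has rank 12 and Smith normal form diag(1,1,1,1,1,1,1,1,1,1,1,2).

Now H_k = ker ∂_k / im ∂_{k+1}, so:

  H_0: rank C_0 − rank ∂_1 = 7 − 6 = 1, and the invariant factors of ∂_1 are all 1, so H_0 = Z.
  H_1: rank ker ∂_1 − rank ∂_2 = (18 − 6) − 12 = 0, and ∂_2 has invariant factor 2 > 1, so H_1 = Z/2.
  H_2: rank ker ∂_2 − rank ∂_3 = (12 − 12) − 0 = 0, and there is no ∂_3, so H_2 = 0.

(K is a triangulation of the real projective plane RP^2.)

Hence the Betti numbers are b_0 = 1, b_1 = 0, b_2 = 0.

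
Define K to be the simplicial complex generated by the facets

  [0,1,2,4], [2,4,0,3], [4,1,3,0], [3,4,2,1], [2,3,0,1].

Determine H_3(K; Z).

H_3 = Z.

Take the total order 0 < 1 < 2 < 3 < 4 on the vertex set. Then K (dimension 3) consists of the simplices:

  0-simplices (5): [0], [1], [2], [3], [4]
  1-simplices (10): [0,1], [0,2], [0,3], [0,4], [1,2], [1,3], [1,4], [2,3], [2,4], [3,4]
  2-simplices (10): [0,1,2], [0,1,3], [0,1,4], [0,2,3], [0,2,4], [0,3,4], [1,2,3], [1,2,4], [1,3,4], [2,3,4]
  3-simplices (5): [0,1,2,3], [0,1,2,4], [0,1,3,4], [0,2,3,4], [1,2,3,4]

Hence C_0 ≅ Z^5, C_1 ≅ Z^10, C_2 ≅ Z^10, C_3 ≅ Z^5.

Boundary ∂_1: C_1 → C_0 is given by ∂[p,q] = [q] − [p]. For instance
  ∂[0,3] = [3] − [0].
This gives a 5×10 integer matrix of rank 4; reducing to Smith normal form yields diagonal entries (1,1,1,1).

∂_2: C_2 → C_1 sends each 2-simplex [p,q,r] to [q,r] − [p,r] + [p,q]. For instance
  ∂[0,1,3] = [1,3] − [0,3] + [0,1],
  ∂[0,3,4] = [3,4] − [0,4] + [0,3].
The resulting 10×10 matrix has rank 6, and its Smith normal form has invariant factors (1,1,1,1,1,1).

∂_3: C_3 → C_2 sends each 3-simplex σ to the alternating sum Σ_i (−1)^i (σ with its i-th vertex removed). For instance
  ∂[0,2,3,4] = [2,3,4] − [0,3,4] + [0,2,4] − [0,2,3],
  ∂[1,2,3,4] = [2,3,4] − [1,3,4] + [1,2,4] − [1,2,3].
As a 10×5 matrix over Z this has rank 4, with invariant factors (1,1,1,1).

From H_k ≅ ker(∂_k) / im(∂_{k+1}) we obtain:

  H_3: rank ker ∂_3 − rank ∂_4 = (5 − 4) − 0 = 1, and there is no ∂_4, so H_3 = Z.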